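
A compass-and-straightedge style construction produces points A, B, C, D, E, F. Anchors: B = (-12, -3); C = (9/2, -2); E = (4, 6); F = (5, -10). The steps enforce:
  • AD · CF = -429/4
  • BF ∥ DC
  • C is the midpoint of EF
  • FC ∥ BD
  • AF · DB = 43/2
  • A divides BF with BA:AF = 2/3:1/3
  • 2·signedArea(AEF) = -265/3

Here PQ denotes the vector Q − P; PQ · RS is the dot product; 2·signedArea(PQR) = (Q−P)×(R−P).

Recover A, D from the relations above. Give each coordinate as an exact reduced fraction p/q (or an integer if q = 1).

1. A_x = -2/3  [A divides BF with BA:AF = 2/3:1/3]
2. A_y = -23/3  [A divides BF with BA:AF = 2/3:1/3]
   → A = (-2/3, -23/3)
3. D_x = -25/2  [BF ∥ DC ∩ FC ∥ BD]
4. D_y = 5  [BF ∥ DC ∩ FC ∥ BD]
   → D = (-25/2, 5)

A = (-2/3, -23/3)
D = (-25/2, 5)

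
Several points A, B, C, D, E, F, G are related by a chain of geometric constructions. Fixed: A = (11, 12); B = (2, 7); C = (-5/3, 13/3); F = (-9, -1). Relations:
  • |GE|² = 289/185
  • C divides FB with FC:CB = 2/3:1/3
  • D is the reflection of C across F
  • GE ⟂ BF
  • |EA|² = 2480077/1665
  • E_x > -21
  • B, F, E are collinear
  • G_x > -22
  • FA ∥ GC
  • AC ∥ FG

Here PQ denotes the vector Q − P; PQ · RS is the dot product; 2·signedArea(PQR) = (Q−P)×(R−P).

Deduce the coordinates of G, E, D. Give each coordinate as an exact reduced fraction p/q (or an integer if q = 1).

D = (-49/3, -19/3)
E = (-11617/555, -5371/555)
G = (-65/3, -26/3)

1. G_x = -65/3  [FA ∥ GC ∩ AC ∥ FG]
2. G_y = -26/3  [FA ∥ GC ∩ AC ∥ FG]
   → G = (-65/3, -26/3)
3. E_x = -11617/555  [B, F, E are collinear ∩ GE ⟂ BF]
4. E_y = -5371/555  [B, F, E are collinear ∩ GE ⟂ BF]
   → E = (-11617/555, -5371/555)
5. D_x = -49/3  [D is the reflection of C across F]
6. D_y = -19/3  [D is the reflection of C across F]
   → D = (-49/3, -19/3)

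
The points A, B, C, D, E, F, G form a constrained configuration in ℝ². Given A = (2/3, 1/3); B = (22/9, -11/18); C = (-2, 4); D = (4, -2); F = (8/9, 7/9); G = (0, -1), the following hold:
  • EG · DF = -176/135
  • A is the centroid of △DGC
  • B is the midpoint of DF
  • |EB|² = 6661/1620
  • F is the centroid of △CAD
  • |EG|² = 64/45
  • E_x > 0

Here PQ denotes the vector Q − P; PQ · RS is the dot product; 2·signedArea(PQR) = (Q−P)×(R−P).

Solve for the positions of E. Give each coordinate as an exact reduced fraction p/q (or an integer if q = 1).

1. E_x = 8/15  [line 28/9·x + -25/9·y + -199/135 = 0 ∩ |EG|² = 64/45]
2. E_y = 1/15  [line 28/9·x + -25/9·y + -199/135 = 0 ∩ |EG|² = 64/45]
   → E = (8/15, 1/15)

E = (8/15, 1/15)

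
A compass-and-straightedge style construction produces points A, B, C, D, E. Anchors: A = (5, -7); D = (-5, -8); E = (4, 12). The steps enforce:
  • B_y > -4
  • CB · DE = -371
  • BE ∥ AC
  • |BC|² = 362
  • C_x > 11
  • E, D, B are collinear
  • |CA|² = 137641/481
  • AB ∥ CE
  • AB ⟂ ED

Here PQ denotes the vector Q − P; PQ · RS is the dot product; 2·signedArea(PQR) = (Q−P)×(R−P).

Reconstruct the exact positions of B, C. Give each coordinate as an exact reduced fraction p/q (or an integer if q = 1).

1. B_x = -1415/481  [E, D, B are collinear ∩ AB ⟂ ED]
2. B_y = -1648/481  [E, D, B are collinear ∩ AB ⟂ ED]
   → B = (-1415/481, -1648/481)
3. C_x = 5744/481  [AB ∥ CE ∩ BE ∥ AC]
4. C_y = 4053/481  [AB ∥ CE ∩ BE ∥ AC]
   → C = (5744/481, 4053/481)

B = (-1415/481, -1648/481)
C = (5744/481, 4053/481)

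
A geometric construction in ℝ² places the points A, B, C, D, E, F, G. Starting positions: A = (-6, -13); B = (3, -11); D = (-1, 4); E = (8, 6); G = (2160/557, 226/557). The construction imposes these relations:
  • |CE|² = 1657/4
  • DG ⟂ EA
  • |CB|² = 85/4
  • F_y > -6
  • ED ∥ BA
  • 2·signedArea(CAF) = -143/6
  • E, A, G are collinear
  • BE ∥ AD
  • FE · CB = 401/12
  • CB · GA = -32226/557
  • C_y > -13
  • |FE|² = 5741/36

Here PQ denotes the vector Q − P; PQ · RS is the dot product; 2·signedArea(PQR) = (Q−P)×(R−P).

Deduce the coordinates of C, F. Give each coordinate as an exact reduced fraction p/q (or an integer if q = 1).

1. C_x = -3/2  [line 5502/557·x + 7467/557·y + 97857/557 = 0 ∩ |CB|² = 85/4]
2. C_y = -12  [line 5502/557·x + 7467/557·y + 97857/557 = 0 ∩ |CB|² = 85/4]
   → C = (-3/2, -12)
3. F_x = 19/6  [FE · CB = 401/12 ∩ 2·signedArea(CAF) = -143/6]
4. F_y = -17/3  [FE · CB = 401/12 ∩ 2·signedArea(CAF) = -143/6]
   → F = (19/6, -17/3)

C = (-3/2, -12)
F = (19/6, -17/3)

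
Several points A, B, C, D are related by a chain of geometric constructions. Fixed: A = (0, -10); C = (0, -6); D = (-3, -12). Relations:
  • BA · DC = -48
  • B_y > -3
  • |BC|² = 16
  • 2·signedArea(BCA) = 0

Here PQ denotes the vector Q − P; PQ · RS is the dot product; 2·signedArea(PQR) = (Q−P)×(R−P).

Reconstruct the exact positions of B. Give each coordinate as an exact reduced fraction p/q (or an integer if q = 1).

1. B_x = 0  [2·signedArea(BCA) = 0 ∩ BA · DC = -48]
2. B_y = -2  [2·signedArea(BCA) = 0 ∩ BA · DC = -48]
   → B = (0, -2)

B = (0, -2)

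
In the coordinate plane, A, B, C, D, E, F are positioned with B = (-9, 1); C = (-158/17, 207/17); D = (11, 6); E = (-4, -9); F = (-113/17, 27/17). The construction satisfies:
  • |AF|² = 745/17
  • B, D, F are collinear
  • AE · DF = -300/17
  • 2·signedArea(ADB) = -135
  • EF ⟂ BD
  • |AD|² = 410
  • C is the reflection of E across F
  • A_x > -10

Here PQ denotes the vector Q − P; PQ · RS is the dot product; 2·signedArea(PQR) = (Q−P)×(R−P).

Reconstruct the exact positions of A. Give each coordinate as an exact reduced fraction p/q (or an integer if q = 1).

1. A_x = -156/17  [2·signedArea(ADB) = -135 ∩ AE · DF = -300/17]
2. A_y = 131/17  [2·signedArea(ADB) = -135 ∩ AE · DF = -300/17]
   → A = (-156/17, 131/17)

A = (-156/17, 131/17)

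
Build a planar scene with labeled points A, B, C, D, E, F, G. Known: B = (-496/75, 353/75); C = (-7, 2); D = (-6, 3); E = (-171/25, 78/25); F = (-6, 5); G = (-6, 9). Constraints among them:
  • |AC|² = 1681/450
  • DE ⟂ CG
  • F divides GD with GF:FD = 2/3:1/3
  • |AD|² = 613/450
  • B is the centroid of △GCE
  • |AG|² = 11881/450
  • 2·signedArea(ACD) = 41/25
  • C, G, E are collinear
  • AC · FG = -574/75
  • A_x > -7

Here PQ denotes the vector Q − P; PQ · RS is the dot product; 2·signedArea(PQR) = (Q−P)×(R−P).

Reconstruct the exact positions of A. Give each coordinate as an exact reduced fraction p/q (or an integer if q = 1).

1. A_x = -1009/150  [AC · FG = -574/75 ∩ 2·signedArea(ACD) = 41/25]
2. A_y = 587/150  [AC · FG = -574/75 ∩ 2·signedArea(ACD) = 41/25]
   → A = (-1009/150, 587/150)

A = (-1009/150, 587/150)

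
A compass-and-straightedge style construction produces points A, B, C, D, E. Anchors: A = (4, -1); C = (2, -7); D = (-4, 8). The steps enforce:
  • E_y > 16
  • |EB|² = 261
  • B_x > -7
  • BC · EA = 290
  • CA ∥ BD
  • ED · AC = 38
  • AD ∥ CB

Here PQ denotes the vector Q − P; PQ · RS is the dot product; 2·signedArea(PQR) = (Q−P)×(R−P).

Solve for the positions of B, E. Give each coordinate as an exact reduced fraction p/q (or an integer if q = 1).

B = (-6, 2)
E = (-12, 17)

1. B_x = -6  [CA ∥ BD ∩ AD ∥ CB]
2. B_y = 2  [CA ∥ BD ∩ AD ∥ CB]
   → B = (-6, 2)
3. E_x = -12  [ED · AC = 38 ∩ BC · EA = 290]
4. E_y = 17  [ED · AC = 38 ∩ BC · EA = 290]
   → E = (-12, 17)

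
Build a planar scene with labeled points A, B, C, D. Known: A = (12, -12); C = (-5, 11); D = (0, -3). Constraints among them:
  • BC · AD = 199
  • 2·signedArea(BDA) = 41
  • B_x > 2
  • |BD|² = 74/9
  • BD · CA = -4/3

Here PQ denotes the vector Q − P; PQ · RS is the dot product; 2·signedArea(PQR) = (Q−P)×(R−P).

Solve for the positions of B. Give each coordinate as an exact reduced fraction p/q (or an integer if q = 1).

1. B_x = 7/3  [2·signedArea(BDA) = 41 ∩ BC · AD = 199]
2. B_y = -4/3  [2·signedArea(BDA) = 41 ∩ BC · AD = 199]
   → B = (7/3, -4/3)

B = (7/3, -4/3)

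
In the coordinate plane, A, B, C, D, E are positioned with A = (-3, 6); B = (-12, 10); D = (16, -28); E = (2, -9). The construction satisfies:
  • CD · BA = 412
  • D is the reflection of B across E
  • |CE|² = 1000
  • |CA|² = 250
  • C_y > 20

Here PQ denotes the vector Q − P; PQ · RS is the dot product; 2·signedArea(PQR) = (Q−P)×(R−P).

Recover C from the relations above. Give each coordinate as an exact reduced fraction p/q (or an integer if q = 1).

1. C_x = -8  [line -9·x + 4·y + -156 = 0 ∩ |CA|² = 250]
2. C_y = 21  [line -9·x + 4·y + -156 = 0 ∩ |CA|² = 250]
   → C = (-8, 21)

C = (-8, 21)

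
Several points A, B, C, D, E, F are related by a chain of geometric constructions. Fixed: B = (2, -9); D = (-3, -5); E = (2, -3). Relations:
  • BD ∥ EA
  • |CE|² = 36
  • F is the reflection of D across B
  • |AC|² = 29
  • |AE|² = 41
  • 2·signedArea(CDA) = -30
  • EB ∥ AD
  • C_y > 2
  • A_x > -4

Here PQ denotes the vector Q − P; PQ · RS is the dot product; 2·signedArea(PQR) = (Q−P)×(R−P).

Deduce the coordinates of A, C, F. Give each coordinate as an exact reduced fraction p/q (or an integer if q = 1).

1. A_x = -3  [EB ∥ AD ∩ BD ∥ EA]
2. A_y = 1  [EB ∥ AD ∩ BD ∥ EA]
   → A = (-3, 1)
3. C_x = 2  [2·signedArea(CDA) = -30]
4. C_y = 3  [|CE|² = 36]
   → C = (2, 3)
5. F_x = 7  [F is the reflection of D across B]
6. F_y = -13  [F is the reflection of D across B]
   → F = (7, -13)

A = (-3, 1)
C = (2, 3)
F = (7, -13)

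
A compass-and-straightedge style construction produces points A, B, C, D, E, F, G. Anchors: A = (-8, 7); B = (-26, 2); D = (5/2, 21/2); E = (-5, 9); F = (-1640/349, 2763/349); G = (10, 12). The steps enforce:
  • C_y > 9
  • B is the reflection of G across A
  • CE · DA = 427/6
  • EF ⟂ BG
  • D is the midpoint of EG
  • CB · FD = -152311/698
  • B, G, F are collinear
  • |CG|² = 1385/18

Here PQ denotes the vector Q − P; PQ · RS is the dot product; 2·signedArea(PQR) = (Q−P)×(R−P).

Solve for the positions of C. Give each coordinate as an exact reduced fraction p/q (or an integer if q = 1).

C = (3/2, 59/6)

1. C_x = 3/2  [CE · DA = 427/6 ∩ CB · FD = -152311/698]
2. C_y = 59/6  [CE · DA = 427/6 ∩ CB · FD = -152311/698]
   → C = (3/2, 59/6)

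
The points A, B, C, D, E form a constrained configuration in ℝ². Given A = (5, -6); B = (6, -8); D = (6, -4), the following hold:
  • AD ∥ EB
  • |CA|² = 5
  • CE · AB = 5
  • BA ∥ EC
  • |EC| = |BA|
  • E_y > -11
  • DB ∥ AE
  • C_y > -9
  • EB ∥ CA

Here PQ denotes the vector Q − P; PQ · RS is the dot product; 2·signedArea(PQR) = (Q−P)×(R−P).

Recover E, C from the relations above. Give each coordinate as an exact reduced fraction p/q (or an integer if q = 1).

C = (4, -8)
E = (5, -10)

1. E_x = 5  [AD ∥ EB ∩ DB ∥ AE]
2. E_y = -10  [AD ∥ EB ∩ DB ∥ AE]
   → E = (5, -10)
3. C_x = 4  [EB ∥ CA ∩ BA ∥ EC]
4. C_y = -8  [EB ∥ CA ∩ BA ∥ EC]
   → C = (4, -8)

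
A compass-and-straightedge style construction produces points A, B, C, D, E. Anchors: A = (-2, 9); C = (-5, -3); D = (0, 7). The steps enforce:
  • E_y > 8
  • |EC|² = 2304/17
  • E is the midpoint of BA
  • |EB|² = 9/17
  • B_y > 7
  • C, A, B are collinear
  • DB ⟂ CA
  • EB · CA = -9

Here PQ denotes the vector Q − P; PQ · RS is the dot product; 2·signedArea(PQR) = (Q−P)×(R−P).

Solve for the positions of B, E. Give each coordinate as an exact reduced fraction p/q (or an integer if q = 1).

1. B_x = -40/17  [C, A, B are collinear ∩ DB ⟂ CA]
2. B_y = 129/17  [C, A, B are collinear ∩ DB ⟂ CA]
   → B = (-40/17, 129/17)
3. E_x = -37/17  [E is the midpoint of BA]
4. E_y = 141/17  [E is the midpoint of BA]
   → E = (-37/17, 141/17)

B = (-40/17, 129/17)
E = (-37/17, 141/17)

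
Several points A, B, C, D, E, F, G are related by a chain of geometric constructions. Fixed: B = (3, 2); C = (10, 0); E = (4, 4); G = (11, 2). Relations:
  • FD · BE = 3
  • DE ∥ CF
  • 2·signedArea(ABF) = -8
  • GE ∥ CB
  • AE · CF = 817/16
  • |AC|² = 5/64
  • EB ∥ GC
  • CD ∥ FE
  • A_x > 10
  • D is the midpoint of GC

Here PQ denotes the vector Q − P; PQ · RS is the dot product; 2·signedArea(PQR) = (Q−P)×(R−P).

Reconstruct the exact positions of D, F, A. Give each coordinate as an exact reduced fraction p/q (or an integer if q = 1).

A = (81/8, 1/4)
D = (21/2, 1)
F = (7/2, 3)

1. D_x = 21/2  [D is the midpoint of GC]
2. D_y = 1  [D is the midpoint of GC]
   → D = (21/2, 1)
3. F_x = 7/2  [CD ∥ FE ∩ DE ∥ CF]
4. F_y = 3  [CD ∥ FE ∩ DE ∥ CF]
   → F = (7/2, 3)
5. A_x = 81/8  [2·signedArea(ABF) = -8 ∩ AE · CF = 817/16]
6. A_y = 1/4  [2·signedArea(ABF) = -8 ∩ AE · CF = 817/16]
   → A = (81/8, 1/4)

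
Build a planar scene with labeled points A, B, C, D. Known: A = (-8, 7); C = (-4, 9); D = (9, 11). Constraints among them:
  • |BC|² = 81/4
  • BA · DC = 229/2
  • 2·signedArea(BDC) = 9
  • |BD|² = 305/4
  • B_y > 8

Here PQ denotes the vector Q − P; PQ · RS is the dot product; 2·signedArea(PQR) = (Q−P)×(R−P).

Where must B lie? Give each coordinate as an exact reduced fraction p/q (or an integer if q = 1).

1. B_x = 1/2  [2·signedArea(BDC) = 9 ∩ BA · DC = 229/2]
2. B_y = 9  [2·signedArea(BDC) = 9 ∩ BA · DC = 229/2]
   → B = (1/2, 9)

B = (1/2, 9)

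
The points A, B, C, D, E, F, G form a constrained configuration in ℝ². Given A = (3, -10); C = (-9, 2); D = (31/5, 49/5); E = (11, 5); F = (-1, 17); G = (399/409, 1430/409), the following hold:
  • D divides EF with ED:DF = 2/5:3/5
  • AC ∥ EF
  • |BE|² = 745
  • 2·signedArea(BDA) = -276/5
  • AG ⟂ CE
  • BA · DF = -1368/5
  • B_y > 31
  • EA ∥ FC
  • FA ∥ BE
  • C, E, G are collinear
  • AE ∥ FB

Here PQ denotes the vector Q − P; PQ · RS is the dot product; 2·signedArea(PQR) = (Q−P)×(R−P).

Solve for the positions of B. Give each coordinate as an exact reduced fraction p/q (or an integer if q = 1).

1. B_x = 7  [FA ∥ BE ∩ AE ∥ FB]
2. B_y = 32  [FA ∥ BE ∩ AE ∥ FB]
   → B = (7, 32)

B = (7, 32)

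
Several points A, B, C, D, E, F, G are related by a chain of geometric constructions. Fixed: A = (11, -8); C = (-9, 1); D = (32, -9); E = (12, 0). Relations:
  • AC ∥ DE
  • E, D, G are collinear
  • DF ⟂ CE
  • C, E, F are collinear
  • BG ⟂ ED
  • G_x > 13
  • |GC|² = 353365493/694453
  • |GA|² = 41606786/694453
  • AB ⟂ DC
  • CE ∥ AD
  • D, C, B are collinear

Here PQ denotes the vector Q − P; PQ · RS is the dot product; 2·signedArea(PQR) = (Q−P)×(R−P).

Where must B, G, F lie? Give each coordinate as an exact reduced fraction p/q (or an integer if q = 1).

B = (1637/137, -563/137)
F = (1101/34, -33/34)
G = (68408/5069, -3411/5069)

1. B_x = 1637/137  [D, C, B are collinear ∩ AB ⟂ DC]
2. B_y = -563/137  [D, C, B are collinear ∩ AB ⟂ DC]
   → B = (1637/137, -563/137)
3. G_x = 68408/5069  [E, D, G are collinear ∩ BG ⟂ ED]
4. G_y = -3411/5069  [E, D, G are collinear ∩ BG ⟂ ED]
   → G = (68408/5069, -3411/5069)
5. F_x = 1101/34  [C, E, F are collinear ∩ DF ⟂ CE]
6. F_y = -33/34  [C, E, F are collinear ∩ DF ⟂ CE]
   → F = (1101/34, -33/34)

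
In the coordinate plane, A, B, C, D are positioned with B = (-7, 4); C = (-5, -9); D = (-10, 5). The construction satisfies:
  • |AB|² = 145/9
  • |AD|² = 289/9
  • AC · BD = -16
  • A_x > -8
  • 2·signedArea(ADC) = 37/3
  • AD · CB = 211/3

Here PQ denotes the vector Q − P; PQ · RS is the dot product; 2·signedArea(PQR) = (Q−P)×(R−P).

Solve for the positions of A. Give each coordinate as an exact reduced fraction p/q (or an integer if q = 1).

1. A_x = -22/3  [AC · BD = -16 ∩ AD · CB = 211/3]
2. A_y = 0  [AC · BD = -16 ∩ AD · CB = 211/3]
   → A = (-22/3, 0)

A = (-22/3, 0)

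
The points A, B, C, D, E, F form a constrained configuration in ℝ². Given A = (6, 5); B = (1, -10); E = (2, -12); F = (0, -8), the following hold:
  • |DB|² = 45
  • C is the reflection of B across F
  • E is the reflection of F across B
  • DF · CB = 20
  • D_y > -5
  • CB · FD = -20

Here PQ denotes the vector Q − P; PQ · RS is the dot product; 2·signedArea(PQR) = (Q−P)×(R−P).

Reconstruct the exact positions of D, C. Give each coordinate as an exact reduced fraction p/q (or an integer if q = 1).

C = (-1, -6)
D = (-2, -4)

1. C_x = -1  [C is the reflection of B across F]
2. C_y = -6  [C is the reflection of B across F]
   → C = (-1, -6)
3. D_x = -2  [line -2·x + 4·y + 12 = 0 ∩ |DB|² = 45]
4. D_y = -4  [line -2·x + 4·y + 12 = 0 ∩ |DB|² = 45]
   → D = (-2, -4)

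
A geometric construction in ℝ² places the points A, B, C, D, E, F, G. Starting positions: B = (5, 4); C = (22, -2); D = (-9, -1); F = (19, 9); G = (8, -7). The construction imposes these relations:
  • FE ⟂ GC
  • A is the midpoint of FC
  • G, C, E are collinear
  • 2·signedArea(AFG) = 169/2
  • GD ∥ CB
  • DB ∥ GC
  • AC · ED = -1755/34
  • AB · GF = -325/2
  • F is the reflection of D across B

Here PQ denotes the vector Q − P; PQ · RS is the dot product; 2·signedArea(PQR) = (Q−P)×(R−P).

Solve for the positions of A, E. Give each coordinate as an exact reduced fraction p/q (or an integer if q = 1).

A = (41/2, 7/2)
E = (388/17, -29/17)

1. A_x = 41/2  [A is the midpoint of FC]
2. A_y = 7/2  [A is the midpoint of FC]
   → A = (41/2, 7/2)
3. E_x = 388/17  [G, C, E are collinear ∩ FE ⟂ GC]
4. E_y = -29/17  [G, C, E are collinear ∩ FE ⟂ GC]
   → E = (388/17, -29/17)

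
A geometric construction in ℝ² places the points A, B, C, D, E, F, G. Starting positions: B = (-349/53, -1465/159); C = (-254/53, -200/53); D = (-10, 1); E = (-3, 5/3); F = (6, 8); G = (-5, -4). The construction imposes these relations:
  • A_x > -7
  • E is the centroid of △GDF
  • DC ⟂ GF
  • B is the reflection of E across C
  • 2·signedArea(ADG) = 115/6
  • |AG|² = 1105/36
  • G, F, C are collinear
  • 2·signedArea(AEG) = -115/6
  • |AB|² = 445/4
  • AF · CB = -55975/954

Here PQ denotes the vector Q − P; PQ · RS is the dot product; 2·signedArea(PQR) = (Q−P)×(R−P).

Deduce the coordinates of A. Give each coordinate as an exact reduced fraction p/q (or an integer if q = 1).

1. A_x = -13/2  [2·signedArea(AEG) = -115/6 ∩ AF · CB = -55975/954]
2. A_y = 4/3  [2·signedArea(AEG) = -115/6 ∩ AF · CB = -55975/954]
   → A = (-13/2, 4/3)

A = (-13/2, 4/3)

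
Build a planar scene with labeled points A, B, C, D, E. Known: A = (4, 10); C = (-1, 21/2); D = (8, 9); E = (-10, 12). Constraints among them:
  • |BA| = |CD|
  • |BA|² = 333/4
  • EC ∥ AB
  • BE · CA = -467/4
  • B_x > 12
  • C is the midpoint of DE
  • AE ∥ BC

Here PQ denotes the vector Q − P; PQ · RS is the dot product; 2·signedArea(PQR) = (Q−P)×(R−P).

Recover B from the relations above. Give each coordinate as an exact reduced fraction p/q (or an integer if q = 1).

1. B_x = 13  [AE ∥ BC ∩ EC ∥ AB]
2. B_y = 17/2  [AE ∥ BC ∩ EC ∥ AB]
   → B = (13, 17/2)

B = (13, 17/2)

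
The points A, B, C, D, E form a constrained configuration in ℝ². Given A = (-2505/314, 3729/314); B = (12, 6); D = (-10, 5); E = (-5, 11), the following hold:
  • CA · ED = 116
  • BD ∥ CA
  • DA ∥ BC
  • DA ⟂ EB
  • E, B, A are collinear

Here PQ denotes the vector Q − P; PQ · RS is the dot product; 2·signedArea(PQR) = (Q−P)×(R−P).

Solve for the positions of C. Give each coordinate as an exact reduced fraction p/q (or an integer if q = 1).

1. C_x = 4403/314  [BD ∥ CA ∩ DA ∥ BC]
2. C_y = 4043/314  [BD ∥ CA ∩ DA ∥ BC]
   → C = (4403/314, 4043/314)

C = (4403/314, 4043/314)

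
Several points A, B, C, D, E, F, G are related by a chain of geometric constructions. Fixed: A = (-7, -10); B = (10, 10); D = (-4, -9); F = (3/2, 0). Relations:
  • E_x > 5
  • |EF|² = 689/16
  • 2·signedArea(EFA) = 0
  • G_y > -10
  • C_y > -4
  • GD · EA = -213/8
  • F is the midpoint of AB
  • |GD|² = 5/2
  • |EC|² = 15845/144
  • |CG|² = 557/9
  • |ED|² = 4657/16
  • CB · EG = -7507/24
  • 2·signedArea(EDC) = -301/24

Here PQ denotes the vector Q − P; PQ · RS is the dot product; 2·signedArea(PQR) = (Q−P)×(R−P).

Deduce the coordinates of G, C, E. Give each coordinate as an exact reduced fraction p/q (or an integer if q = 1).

C = (-5/6, -19/6)
E = (23/4, 5)
G = (-11/2, -19/2)

1. E_x = 23/4  [line 10·x + -17/2·y + -15 = 0 ∩ |ED|² = 4657/16]
2. E_y = 5  [line 10·x + -17/2·y + -15 = 0 ∩ |ED|² = 4657/16]
   → E = (23/4, 5)
3. G_x = -11/2  [line 51/4·x + 15·y + 1701/8 = 0 ∩ |GD|² = 5/2]
4. G_y = -19/2  [line 51/4·x + 15·y + 1701/8 = 0 ∩ |GD|² = 5/2]
   → G = (-11/2, -19/2)
5. C_x = -5/6  [CB · EG = -7507/24 ∩ 2·signedArea(EDC) = -301/24]
6. C_y = -19/6  [CB · EG = -7507/24 ∩ 2·signedArea(EDC) = -301/24]
   → C = (-5/6, -19/6)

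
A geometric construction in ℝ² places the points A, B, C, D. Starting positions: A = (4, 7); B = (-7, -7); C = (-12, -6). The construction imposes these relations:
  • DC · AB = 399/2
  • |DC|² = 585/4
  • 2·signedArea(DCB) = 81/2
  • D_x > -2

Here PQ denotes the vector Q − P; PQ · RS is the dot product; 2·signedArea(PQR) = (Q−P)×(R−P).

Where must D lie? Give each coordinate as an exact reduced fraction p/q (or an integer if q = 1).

D = (-3/2, 0)

1. D_x = -3/2  [2·signedArea(DCB) = 81/2 ∩ DC · AB = 399/2]
2. D_y = 0  [2·signedArea(DCB) = 81/2 ∩ DC · AB = 399/2]
   → D = (-3/2, 0)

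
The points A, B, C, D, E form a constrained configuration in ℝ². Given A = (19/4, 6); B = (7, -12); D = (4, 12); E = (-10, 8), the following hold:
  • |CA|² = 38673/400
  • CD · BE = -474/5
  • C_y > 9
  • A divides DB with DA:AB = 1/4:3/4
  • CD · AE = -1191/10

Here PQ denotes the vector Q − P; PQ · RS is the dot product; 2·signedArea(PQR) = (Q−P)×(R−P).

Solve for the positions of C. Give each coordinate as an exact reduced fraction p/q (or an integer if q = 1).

1. C_x = -22/5  [CD · BE = -474/5 ∩ CD · AE = -1191/10]
2. C_y = 48/5  [CD · BE = -474/5 ∩ CD · AE = -1191/10]
   → C = (-22/5, 48/5)

C = (-22/5, 48/5)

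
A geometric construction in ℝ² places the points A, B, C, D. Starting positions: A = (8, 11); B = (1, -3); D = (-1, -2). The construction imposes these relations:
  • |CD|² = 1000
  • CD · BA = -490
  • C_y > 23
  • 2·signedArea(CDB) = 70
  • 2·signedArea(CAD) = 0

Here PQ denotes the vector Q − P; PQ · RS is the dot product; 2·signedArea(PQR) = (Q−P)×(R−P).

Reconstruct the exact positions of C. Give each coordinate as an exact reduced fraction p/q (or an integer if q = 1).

C = (17, 24)

1. C_x = 17  [2·signedArea(CAD) = 0 ∩ 2·signedArea(CDB) = 70]
2. C_y = 24  [2·signedArea(CAD) = 0 ∩ 2·signedArea(CDB) = 70]
   → C = (17, 24)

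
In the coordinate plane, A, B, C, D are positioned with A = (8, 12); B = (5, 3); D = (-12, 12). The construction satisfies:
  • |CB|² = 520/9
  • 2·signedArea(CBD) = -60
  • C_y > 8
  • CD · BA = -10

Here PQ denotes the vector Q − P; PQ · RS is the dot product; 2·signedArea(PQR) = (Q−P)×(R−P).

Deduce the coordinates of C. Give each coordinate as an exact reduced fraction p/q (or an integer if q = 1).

1. C_x = 1/3  [2·signedArea(CBD) = -60 ∩ CD · BA = -10]
2. C_y = 9  [2·signedArea(CBD) = -60 ∩ CD · BA = -10]
   → C = (1/3, 9)

C = (1/3, 9)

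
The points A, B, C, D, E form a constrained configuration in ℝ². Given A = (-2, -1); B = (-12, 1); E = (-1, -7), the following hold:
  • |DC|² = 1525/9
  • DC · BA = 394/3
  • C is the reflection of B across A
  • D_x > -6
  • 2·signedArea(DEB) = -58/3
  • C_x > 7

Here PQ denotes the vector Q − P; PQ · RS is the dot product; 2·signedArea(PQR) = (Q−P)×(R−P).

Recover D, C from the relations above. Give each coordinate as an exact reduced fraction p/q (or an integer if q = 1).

C = (8, -3)
D = (-5, -7/3)

1. C_x = 8  [C is the reflection of B across A]
2. C_y = -3  [C is the reflection of B across A]
   → C = (8, -3)
3. D_x = -5  [2·signedArea(DEB) = -58/3 ∩ DC · BA = 394/3]
4. D_y = -7/3  [2·signedArea(DEB) = -58/3 ∩ DC · BA = 394/3]
   → D = (-5, -7/3)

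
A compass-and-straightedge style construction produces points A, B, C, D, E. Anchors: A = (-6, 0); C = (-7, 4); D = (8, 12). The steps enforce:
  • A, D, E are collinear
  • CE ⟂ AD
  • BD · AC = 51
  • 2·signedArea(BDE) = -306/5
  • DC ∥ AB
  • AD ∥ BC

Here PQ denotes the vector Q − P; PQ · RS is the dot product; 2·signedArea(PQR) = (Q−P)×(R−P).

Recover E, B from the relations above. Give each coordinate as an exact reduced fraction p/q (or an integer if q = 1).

B = (-21, -8)
E = (-23/5, 6/5)

1. E_x = -23/5  [A, D, E are collinear ∩ CE ⟂ AD]
2. E_y = 6/5  [A, D, E are collinear ∩ CE ⟂ AD]
   → E = (-23/5, 6/5)
3. B_x = -21  [AD ∥ BC ∩ DC ∥ AB]
4. B_y = -8  [AD ∥ BC ∩ DC ∥ AB]
   → B = (-21, -8)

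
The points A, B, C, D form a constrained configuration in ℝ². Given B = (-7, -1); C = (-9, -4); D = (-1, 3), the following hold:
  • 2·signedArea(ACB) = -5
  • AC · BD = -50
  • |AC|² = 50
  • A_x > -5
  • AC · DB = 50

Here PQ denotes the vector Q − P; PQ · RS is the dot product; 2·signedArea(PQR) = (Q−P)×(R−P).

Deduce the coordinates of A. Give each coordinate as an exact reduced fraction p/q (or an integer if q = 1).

1. A_x = -4  [AC · DB = 50 ∩ 2·signedArea(ACB) = -5]
2. A_y = 1  [AC · DB = 50 ∩ 2·signedArea(ACB) = -5]
   → A = (-4, 1)

A = (-4, 1)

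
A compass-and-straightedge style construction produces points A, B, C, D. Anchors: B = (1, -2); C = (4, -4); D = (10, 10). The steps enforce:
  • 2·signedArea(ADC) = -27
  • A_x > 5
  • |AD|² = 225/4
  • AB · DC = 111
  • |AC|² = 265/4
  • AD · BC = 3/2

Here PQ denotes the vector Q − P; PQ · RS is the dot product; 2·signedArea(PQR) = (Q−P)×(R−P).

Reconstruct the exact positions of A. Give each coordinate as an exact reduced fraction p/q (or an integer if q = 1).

1. A_x = 11/2  [AD · BC = 3/2 ∩ 2·signedArea(ADC) = -27]
2. A_y = 4  [AD · BC = 3/2 ∩ 2·signedArea(ADC) = -27]
   → A = (11/2, 4)

A = (11/2, 4)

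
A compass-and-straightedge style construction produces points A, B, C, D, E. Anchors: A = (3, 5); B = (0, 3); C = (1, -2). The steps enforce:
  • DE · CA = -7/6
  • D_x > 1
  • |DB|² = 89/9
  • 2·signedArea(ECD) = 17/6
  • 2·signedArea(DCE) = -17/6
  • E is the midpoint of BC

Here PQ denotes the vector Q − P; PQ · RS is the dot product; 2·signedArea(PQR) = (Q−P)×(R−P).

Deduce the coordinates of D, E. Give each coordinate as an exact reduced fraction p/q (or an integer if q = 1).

1. E_x = 1/2  [E is the midpoint of BC]
2. E_y = 1/2  [E is the midpoint of BC]
   → E = (1/2, 1/2)
3. D_x = 5/3  [2·signedArea(DCE) = -17/6 ∩ DE · CA = -7/6]
4. D_y = 1/3  [2·signedArea(DCE) = -17/6 ∩ DE · CA = -7/6]
   → D = (5/3, 1/3)

D = (5/3, 1/3)
E = (1/2, 1/2)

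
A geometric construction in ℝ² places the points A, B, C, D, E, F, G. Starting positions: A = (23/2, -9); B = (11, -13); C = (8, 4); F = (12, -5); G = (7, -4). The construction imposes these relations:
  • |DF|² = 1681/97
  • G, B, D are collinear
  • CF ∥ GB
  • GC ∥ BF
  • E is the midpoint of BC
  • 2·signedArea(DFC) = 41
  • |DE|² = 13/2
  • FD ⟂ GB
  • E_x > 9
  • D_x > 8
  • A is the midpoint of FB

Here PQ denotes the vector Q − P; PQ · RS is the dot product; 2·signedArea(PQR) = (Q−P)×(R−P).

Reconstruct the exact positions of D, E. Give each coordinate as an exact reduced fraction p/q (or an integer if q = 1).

1. D_x = 795/97  [G, B, D are collinear ∩ FD ⟂ GB]
2. D_y = -649/97  [G, B, D are collinear ∩ FD ⟂ GB]
   → D = (795/97, -649/97)
3. E_x = 19/2  [E is the midpoint of BC]
4. E_y = -9/2  [E is the midpoint of BC]
   → E = (19/2, -9/2)

D = (795/97, -649/97)
E = (19/2, -9/2)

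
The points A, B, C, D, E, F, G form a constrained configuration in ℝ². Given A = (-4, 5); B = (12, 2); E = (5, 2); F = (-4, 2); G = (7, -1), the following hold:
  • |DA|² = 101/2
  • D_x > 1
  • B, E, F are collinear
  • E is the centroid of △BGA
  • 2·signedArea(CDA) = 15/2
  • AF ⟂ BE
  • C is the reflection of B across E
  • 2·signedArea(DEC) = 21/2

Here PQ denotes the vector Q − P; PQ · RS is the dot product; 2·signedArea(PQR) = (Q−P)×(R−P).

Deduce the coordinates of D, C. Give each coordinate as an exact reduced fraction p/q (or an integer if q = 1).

C = (-2, 2)
D = (3/2, 1/2)

1. C_x = -2  [C is the reflection of B across E]
2. C_y = 2  [C is the reflection of B across E]
   → C = (-2, 2)
3. D_x = 3/2  [2·signedArea(DEC) = 21/2 ∩ 2·signedArea(CDA) = 15/2]
4. D_y = 1/2  [2·signedArea(DEC) = 21/2 ∩ 2·signedArea(CDA) = 15/2]
   → D = (3/2, 1/2)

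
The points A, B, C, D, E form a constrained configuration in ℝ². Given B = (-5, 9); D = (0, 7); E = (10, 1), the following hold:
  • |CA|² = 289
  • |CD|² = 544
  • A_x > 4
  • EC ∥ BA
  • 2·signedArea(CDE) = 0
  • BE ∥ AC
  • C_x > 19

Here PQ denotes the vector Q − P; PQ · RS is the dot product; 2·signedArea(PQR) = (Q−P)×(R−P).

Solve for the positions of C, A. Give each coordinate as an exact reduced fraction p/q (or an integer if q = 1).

1. C_x = 20  [line 6·x + 10·y + -70 = 0 ∩ |CD|² = 544]
2. C_y = -5  [line 6·x + 10·y + -70 = 0 ∩ |CD|² = 544]
   → C = (20, -5)
3. A_x = 5  [BE ∥ AC ∩ EC ∥ BA]
4. A_y = 3  [BE ∥ AC ∩ EC ∥ BA]
   → A = (5, 3)

A = (5, 3)
C = (20, -5)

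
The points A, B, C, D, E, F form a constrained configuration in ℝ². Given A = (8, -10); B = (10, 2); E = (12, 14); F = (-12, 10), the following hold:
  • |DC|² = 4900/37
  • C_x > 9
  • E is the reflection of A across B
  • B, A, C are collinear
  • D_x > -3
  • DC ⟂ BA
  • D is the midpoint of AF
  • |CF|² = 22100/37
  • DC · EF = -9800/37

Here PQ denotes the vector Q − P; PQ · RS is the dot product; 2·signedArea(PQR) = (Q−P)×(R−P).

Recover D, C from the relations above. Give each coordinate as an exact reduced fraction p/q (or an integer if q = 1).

C = (346/37, -70/37)
D = (-2, 0)

1. D_x = -2  [D is the midpoint of AF]
2. D_y = 0  [D is the midpoint of AF]
   → D = (-2, 0)
3. C_x = 346/37  [B, A, C are collinear ∩ DC ⟂ BA]
4. C_y = -70/37  [B, A, C are collinear ∩ DC ⟂ BA]
   → C = (346/37, -70/37)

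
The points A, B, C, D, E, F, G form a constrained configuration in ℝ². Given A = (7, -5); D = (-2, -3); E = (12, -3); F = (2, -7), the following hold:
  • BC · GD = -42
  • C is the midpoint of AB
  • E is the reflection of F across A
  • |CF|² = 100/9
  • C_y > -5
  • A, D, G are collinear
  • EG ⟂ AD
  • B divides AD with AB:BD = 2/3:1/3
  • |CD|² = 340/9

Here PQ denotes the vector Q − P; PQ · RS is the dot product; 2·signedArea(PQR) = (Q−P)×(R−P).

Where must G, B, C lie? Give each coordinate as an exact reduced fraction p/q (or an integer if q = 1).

1. G_x = 964/85  [A, D, G are collinear ∩ EG ⟂ AD]
2. G_y = -507/85  [A, D, G are collinear ∩ EG ⟂ AD]
   → G = (964/85, -507/85)
3. B_x = 1  [B divides AD with AB:BD = 2/3:1/3]
4. B_y = -11/3  [B divides AD with AB:BD = 2/3:1/3]
   → B = (1, -11/3)
5. C_x = 4  [C is the midpoint of AB]
6. C_y = -13/3  [C is the midpoint of AB]
   → C = (4, -13/3)

B = (1, -11/3)
C = (4, -13/3)
G = (964/85, -507/85)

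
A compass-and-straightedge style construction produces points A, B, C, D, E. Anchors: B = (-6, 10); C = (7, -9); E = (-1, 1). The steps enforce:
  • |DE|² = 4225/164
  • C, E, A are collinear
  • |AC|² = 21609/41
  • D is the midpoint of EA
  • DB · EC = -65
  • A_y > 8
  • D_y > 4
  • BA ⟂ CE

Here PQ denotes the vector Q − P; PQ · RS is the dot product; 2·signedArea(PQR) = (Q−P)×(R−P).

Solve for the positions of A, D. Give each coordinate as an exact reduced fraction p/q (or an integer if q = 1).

A = (-301/41, 366/41)
D = (-171/41, 407/82)

1. A_x = -301/41  [C, E, A are collinear ∩ BA ⟂ CE]
2. A_y = 366/41  [C, E, A are collinear ∩ BA ⟂ CE]
   → A = (-301/41, 366/41)
3. D_x = -171/41  [D is the midpoint of EA]
4. D_y = 407/82  [D is the midpoint of EA]
   → D = (-171/41, 407/82)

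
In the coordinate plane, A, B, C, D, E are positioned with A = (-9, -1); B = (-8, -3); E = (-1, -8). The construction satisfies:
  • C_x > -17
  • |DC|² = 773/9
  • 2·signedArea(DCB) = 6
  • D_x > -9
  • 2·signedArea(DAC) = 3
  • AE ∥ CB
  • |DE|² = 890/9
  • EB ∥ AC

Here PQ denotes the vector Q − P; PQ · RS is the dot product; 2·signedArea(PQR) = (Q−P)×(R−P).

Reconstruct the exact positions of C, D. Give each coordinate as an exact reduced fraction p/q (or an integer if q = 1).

C = (-16, 4)
D = (-26/3, -5/3)

1. C_x = -16  [AE ∥ CB ∩ EB ∥ AC]
2. C_y = 4  [AE ∥ CB ∩ EB ∥ AC]
   → C = (-16, 4)
3. D_x = -26/3  [2·signedArea(DCB) = 6 ∩ 2·signedArea(DAC) = 3]
4. D_y = -5/3  [2·signedArea(DCB) = 6 ∩ 2·signedArea(DAC) = 3]
   → D = (-26/3, -5/3)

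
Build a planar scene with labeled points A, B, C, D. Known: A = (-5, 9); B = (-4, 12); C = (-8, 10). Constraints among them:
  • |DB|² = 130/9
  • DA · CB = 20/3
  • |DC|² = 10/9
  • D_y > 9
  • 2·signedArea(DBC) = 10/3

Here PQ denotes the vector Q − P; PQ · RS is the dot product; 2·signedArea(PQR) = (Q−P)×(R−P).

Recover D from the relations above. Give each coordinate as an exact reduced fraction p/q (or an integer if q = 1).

D = (-7, 29/3)

1. D_x = -7  [DA · CB = 20/3 ∩ 2·signedArea(DBC) = 10/3]
2. D_y = 29/3  [DA · CB = 20/3 ∩ 2·signedArea(DBC) = 10/3]
   → D = (-7, 29/3)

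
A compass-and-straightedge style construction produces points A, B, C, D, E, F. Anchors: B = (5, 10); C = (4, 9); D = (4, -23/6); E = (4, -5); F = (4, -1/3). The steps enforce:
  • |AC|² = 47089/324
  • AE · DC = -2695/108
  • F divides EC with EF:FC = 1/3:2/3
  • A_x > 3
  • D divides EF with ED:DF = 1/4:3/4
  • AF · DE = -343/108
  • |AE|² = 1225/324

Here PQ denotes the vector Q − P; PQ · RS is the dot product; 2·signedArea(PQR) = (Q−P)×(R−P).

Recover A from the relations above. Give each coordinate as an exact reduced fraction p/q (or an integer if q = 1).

A = (4, -55/18)

1. A_y = -55/18  [AF · DE = -343/108]
2. A_x = 4  [|AC|² = 47089/324]
   → A = (4, -55/18)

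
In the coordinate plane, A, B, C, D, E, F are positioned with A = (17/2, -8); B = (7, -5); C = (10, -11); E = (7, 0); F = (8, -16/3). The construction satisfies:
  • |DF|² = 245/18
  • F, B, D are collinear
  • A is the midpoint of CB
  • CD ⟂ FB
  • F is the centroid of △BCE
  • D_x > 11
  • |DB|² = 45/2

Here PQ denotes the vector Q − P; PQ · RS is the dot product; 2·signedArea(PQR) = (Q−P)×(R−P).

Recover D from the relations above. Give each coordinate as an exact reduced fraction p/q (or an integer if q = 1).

D = (23/2, -13/2)

1. D_x = 23/2  [F, B, D are collinear ∩ CD ⟂ FB]
2. D_y = -13/2  [F, B, D are collinear ∩ CD ⟂ FB]
   → D = (23/2, -13/2)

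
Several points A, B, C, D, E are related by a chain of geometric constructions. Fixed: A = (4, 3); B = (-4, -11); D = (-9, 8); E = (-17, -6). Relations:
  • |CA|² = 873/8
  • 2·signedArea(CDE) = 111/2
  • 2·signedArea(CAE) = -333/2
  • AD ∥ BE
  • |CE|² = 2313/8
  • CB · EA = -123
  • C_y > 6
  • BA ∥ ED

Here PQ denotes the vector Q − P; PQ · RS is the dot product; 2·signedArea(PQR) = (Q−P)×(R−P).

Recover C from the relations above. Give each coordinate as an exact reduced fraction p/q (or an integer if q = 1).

C = (-23/4, 27/4)

1. C_x = -23/4  [2·signedArea(CDE) = 111/2 ∩ CB · EA = -123]
2. C_y = 27/4  [2·signedArea(CDE) = 111/2 ∩ CB · EA = -123]
   → C = (-23/4, 27/4)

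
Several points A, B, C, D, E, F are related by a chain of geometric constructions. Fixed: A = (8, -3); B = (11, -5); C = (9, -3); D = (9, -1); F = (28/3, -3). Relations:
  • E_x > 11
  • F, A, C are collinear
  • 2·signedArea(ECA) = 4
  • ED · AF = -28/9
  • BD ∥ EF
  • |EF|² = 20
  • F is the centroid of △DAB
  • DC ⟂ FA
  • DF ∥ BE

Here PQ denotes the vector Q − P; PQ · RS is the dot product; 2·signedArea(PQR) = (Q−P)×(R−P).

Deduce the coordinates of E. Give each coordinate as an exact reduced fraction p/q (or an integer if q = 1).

E = (34/3, -7)

1. E_x = 34/3  [BD ∥ EF ∩ DF ∥ BE]
2. E_y = -7  [BD ∥ EF ∩ DF ∥ BE]
   → E = (34/3, -7)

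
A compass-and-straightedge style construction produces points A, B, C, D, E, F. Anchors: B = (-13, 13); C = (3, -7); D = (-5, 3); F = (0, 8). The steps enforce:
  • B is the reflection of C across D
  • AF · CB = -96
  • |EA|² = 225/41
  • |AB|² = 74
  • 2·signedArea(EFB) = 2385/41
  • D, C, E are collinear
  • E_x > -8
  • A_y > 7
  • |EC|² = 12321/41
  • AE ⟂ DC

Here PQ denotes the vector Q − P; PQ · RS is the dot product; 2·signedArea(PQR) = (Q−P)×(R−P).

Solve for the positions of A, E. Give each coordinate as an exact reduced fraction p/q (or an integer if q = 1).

A = (-6, 8)
E = (-321/41, 268/41)

1. A_x = -6  [line 16·x + -20·y + 256 = 0 ∩ |AB|² = 74]
2. A_y = 8  [line 16·x + -20·y + 256 = 0 ∩ |AB|² = 74]
   → A = (-6, 8)
3. E_x = -321/41  [D, C, E are collinear ∩ AE ⟂ DC]
4. E_y = 268/41  [D, C, E are collinear ∩ AE ⟂ DC]
   → E = (-321/41, 268/41)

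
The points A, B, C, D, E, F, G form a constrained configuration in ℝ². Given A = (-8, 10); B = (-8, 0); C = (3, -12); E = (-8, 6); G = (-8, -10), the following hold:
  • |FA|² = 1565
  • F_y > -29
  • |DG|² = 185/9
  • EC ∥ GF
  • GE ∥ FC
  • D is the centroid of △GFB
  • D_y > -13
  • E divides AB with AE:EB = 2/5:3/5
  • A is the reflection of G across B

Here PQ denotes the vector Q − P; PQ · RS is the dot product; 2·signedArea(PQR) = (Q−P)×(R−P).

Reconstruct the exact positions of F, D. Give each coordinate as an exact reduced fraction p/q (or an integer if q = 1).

1. F_x = 3  [GE ∥ FC ∩ EC ∥ GF]
2. F_y = -28  [GE ∥ FC ∩ EC ∥ GF]
   → F = (3, -28)
3. D_x = -13/3  [D is the centroid of △GFB]
4. D_y = -38/3  [D is the centroid of △GFB]
   → D = (-13/3, -38/3)

D = (-13/3, -38/3)
F = (3, -28)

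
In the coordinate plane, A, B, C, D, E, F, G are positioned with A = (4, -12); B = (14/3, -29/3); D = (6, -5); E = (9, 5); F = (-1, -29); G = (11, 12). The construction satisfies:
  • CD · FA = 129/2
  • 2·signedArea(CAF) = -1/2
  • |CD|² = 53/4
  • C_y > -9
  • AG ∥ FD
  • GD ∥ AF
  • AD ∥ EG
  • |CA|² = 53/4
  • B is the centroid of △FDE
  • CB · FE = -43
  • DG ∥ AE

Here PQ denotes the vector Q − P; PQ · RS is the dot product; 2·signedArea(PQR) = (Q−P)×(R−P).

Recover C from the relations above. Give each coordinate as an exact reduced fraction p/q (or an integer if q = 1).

C = (5, -17/2)

1. C_x = 5  [CB · FE = -43 ∩ 2·signedArea(CAF) = -1/2]
2. C_y = -17/2  [CB · FE = -43 ∩ 2·signedArea(CAF) = -1/2]
   → C = (5, -17/2)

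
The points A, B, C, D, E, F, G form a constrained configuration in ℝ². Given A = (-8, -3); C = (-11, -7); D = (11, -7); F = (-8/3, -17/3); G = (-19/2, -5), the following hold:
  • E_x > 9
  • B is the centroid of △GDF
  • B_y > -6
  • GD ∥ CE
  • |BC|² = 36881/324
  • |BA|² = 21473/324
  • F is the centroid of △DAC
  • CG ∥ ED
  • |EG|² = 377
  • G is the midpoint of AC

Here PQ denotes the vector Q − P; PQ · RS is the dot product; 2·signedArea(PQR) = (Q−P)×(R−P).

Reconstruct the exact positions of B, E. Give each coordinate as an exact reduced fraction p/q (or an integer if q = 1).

1. B_x = -7/18  [B is the centroid of △GDF]
2. B_y = -53/9  [B is the centroid of △GDF]
   → B = (-7/18, -53/9)
3. E_x = 19/2  [CG ∥ ED ∩ GD ∥ CE]
4. E_y = -9  [CG ∥ ED ∩ GD ∥ CE]
   → E = (19/2, -9)

B = (-7/18, -53/9)
E = (19/2, -9)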